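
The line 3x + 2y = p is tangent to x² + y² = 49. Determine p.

p = ±7√13

For a tangent, require d(centre, line) = r = 7.
|3·0 + 2·0 − p| / √13 = 7
|p| = 7√13.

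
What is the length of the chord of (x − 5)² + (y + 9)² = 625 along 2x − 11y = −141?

From the line, y = (141 + 2x)/11. Substituting:
125x² − 250x − 15000 = 0  ⟹  x² − 2x − 120 = 0
x = 12 or x = −10, giving (12, 15) and (−10, 11).
|(12, 15) − (−10, 11)| = √((22)² + (4)²) = 10√5.

10√5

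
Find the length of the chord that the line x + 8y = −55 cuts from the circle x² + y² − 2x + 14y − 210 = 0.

Centre (1, −7), r² = 260. Perpendicular distance d from centre to line = |0| / √65 = 0/√65.
Chord = 2√(r² − d²) = 2·√(260) = 4√65.

4√65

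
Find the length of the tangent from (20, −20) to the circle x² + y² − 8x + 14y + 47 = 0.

Centre (4, −7), r² = 18. |PO|² = (16)² + (−13)² = 425.
The tangent meets the radius at right angles, so tangent² = |PO|² − r² = 425 − 18 = 407.

√407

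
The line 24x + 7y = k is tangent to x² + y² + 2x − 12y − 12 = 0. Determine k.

k = −157 or k = 193

For a tangent, require d(centre, line) = r = 7.
|24·(−1) + 7·6 − k| / √625 = 7
|k − (18)| = 7·25, so k = 193 or k = −157.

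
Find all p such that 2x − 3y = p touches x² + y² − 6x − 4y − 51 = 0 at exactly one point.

p = ±8√13

Tangency holds when the distance from the centre (3, 2) to the line equals the radius 8:
|2·3 − 3·2 − p| / √13 = 8
|p| = 8√13.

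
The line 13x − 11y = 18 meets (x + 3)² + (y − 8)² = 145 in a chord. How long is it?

Substitute y = (−18 + 13x)/11:
290x² − 2030x − 5220 = 0  ⟹  x² − 7x − 18 = 0
x = 9 or x = −2, giving (9, 9) and (−2, −4).
|(9, 9) − (−2, −4)| = √((11)² + (13)²) = √290.

√290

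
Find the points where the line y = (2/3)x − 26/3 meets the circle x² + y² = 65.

Express y = (−26 + 2x)/3 and substitute into the circle:
13x² − 104x + 91 = 0  ⟹  x² − 8x + 7 = 0
x = 7 or x = 1, giving (7, −4) and (1, −8).

(1, −8) and (7, −4)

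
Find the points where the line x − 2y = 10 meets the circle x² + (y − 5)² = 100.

(0, −5) and (8, −1)

From the line, y = (−10 + x)/2. Substituting:
5x² − 40x = 0  ⟹  x² − 8x = 0
x = 8 or x = 0, giving (8, −1) and (0, −5).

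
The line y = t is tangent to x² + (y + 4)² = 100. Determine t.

Tangency holds when the distance from the centre (0, −4) to the line equals the radius 10:
|0·0 + 1·(−4) − t| / √1 = 10
|t − (−4)| = 10, so t = 6 or t = −14.

t = −14 or t = 6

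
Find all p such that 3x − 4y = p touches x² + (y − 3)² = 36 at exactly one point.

p = −42 or p = 18

For a tangent, require d(centre, line) = r = 6.
|3·0 − 4·3 − p| / √25 = 6
|p − (−12)| = 6·5, so p = 18 or p = −42.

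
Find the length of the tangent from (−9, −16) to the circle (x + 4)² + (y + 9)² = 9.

√65

Centre (−4, −9), r² = 9. |PO|² = (−5)² + (−7)² = 74.
Power of the point: PT² = |PO|² − r² = 65, so PT = √65.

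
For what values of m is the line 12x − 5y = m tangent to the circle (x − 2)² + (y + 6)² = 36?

m = −24 or m = 132

For a tangent, require d(centre, line) = r = 6.
|12·2 − 5·(−6) − m| / √169 = 6
|m − (54)| = 6·13, so m = 132 or m = −24.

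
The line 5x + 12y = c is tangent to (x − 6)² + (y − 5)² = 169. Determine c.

c = −79 or c = 259

For a tangent, require d(centre, line) = r = 13.
|5·6 + 12·5 − c| / √169 = 13
|c − (90)| = 13·13, so c = 259 or c = −79.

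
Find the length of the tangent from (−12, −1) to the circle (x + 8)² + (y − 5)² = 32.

Centre (−8, 5), r² = 32. |PO|² = (−4)² + (−6)² = 52.
The tangent meets the radius at right angles, so tangent² = |PO|² − r² = 52 − 32 = 20.

2√5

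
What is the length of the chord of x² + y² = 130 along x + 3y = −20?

6√10

Express y = (−20 − x)/3 and substitute into the circle:
10x² + 40x − 770 = 0  ⟹  x² + 4x − 77 = 0
x = 7 or x = −11, giving (7, −9) and (−11, −3).
|(7, −9) − (−11, −3)| = √((18)² + (−6)²) = 6√10.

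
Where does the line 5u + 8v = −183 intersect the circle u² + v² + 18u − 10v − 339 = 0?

(−27, −6) and (−11, −16)

From the line, v = (−183 − 5u)/8. Substituting:
89u² + 3382u + 26433 = 0  ⟹  u² + 38u + 297 = 0
u = −11 or u = −27, giving (−11, −16) and (−27, −6).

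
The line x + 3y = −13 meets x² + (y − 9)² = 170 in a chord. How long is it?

2√10

The distance from (0, 9) to the line is 40/√10, and r² = 170.
Chord = 2√(r² − d²) = 2·√(10) = 2√10.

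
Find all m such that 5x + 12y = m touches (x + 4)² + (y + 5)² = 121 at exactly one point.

m = −223 or m = 63

Tangency holds when the distance from the centre (−4, −5) to the line equals the radius 11:
|5·(−4) + 12·(−5) − m| / √169 = 11
|m − (−80)| = 11·13, so m = 63 or m = −223.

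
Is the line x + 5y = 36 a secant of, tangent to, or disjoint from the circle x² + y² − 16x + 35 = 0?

disjoint

Centre (8, 0), r² = 29. Distance² from centre to line = (−28)²/26 = 392/13.
Since d² > r², the line lies outside the circle.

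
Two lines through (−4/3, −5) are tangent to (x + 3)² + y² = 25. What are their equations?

y = −5 and 3x − 4y = 16

A line y − (−5) = m(x − (−4/3)) is tangent when its distance from (−3, 0) is 5:
(−5/3m − (5))² = 25(m² + 1)
4m² − 3m = 0, so m = 0 or m = 3/4.
With m = 0: y = −5. With m = 3/4: 3x − 4y = 16.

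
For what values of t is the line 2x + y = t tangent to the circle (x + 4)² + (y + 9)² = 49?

t = −17 ± 7√5

The line touches the circle iff its distance from (−4, −9) is 7:
|2·(−4) + 1·(−9) − t| / √5 = 7
|t − (−17)| = 7√5.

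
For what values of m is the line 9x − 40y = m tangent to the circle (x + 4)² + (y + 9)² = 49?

m = 37 or m = 611

Tangency holds when the distance from the centre (−4, −9) to the line equals the radius 7:
|9·(−4) − 40·(−9) − m| / √1681 = 7
|m − (324)| = 7·41, so m = 611 or m = 37.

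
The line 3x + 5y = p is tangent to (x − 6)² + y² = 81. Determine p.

p = 18 ± 9√34

Tangency holds when the distance from the centre (6, 0) to the line equals the radius 9:
|3·6 + 5·0 − p| / √34 = 9
|p − (18)| = 9√34.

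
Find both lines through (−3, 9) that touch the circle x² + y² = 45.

Let a tangent through (−3, 9) have slope m. Its distance from (0, 0) must equal 3√5:
(3m − (−9))² = 45(m² + 1)
2m² − 3m − 2 = 0, so m = 2 or m = −1/2.
Through (−3, 9) these give 2x − y = −15 and x + 2y = 15.

2x − y = −15 and x + 2y = 15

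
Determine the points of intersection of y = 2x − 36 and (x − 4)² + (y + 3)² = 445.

From the line, y = 2x − 36. Substituting:
5x² − 140x + 660 = 0  ⟹  x² − 28x + 132 = 0
x = 22 or x = 6, giving (22, 8) and (6, −24).

(6, −24) and (22, 8)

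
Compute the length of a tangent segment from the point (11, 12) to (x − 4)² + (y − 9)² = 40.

With centre O = (4, 9), |OP|² = 58 and r² = 40.
Power of the point: PT² = |PO|² − r² = 18, so PT = 3√2.

3√2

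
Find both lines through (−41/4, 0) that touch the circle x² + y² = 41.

Write the tangent as mx − y + (0 − m·(−41/4)) = 0 and set its distance from the centre to √41:
[m·(41/4) − (0)]² = 41(m² + 1)
25m² − 16 = 0, so m = 4/5 or m = −4/5.
With m = 4/5: 4x − 5y = −41. With m = −4/5: 4x + 5y = −41.

4x − 5y = −41 and 4x + 5y = −41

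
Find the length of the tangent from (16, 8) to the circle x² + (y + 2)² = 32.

The centre is (0, −2) and r = 4√2. The square of the distance from P to the centre is 256 + 100 = 356.
By the tangent–radius right angle, tangent length = √(|PO|² − r²) = √324 = 18.

18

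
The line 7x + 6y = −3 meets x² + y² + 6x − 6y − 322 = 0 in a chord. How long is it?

The distance from (−3, 3) to the line is 0/√85, and r² = 340.
Chord = 2√(r² − d²) = 2·√(340) = 4√85.

4√85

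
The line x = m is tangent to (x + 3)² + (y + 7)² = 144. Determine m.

The line touches the circle iff its distance from (−3, −7) is 12:
|1·(−3) + 0·(−7) − m| / √1 = 12
|m − (−3)| = 12, so m = 9 or m = −15.

m = −15 or m = 9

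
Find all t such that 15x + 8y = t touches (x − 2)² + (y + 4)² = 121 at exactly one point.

t = −189 or t = 185

The line touches the circle iff its distance from (2, −4) is 11:
|15·2 + 8·(−4) − t| / √289 = 11
|t − (−2)| = 11·17, so t = 185 or t = −189.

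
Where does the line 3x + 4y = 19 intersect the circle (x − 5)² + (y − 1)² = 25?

Express y = (19 − 3x)/4 and substitute into the circle:
25x² − 250x + 225 = 0  ⟹  x² − 10x + 9 = 0
x = 9 or x = 1, giving (9, −2) and (1, 4).

(1, 4) and (9, −2)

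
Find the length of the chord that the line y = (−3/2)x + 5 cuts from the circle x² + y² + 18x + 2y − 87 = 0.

4√13

Express y = (10 − 3x)/2 and substitute into the circle:
13x² − 208 = 0  ⟹  x² − 16 = 0
x = 4 or x = −4, giving (4, −1) and (−4, 11).
Chord length = distance between (4, −1) and (−4, 11) = √208 = 4√13.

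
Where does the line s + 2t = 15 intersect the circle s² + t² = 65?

Express t = (15 − s)/2 and substitute into the circle:
5s² − 30s − 35 = 0  ⟹  s² − 6s − 7 = 0
s = 7 or s = −1, giving (7, 4) and (−1, 8).

(−1, 8) and (7, 4)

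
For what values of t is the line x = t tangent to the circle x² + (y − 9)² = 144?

t = −12 or t = 12

For a tangent, require d(centre, line) = r = 12.
|1·0 + 0·9 − t| / √1 = 12
|t| = 12, so t = 12 or t = −12.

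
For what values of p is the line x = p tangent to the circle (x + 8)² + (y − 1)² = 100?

p = −18 or p = 2

Tangency holds when the distance from the centre (−8, 1) to the line equals the radius 10:
|1·(−8) + 0·1 − p| / √1 = 10
|p − (−8)| = 10, so p = 2 or p = −18.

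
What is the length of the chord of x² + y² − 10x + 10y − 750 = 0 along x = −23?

Centre (5, −5), r² = 800. Perpendicular distance d from centre to line = |28| / √1 = 28.
Chord = 2√(r² − d²) = 2·√(16) = 8.

8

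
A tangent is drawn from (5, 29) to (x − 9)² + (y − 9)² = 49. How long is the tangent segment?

√367

Centre (9, 9), r² = 49. |PO|² = (−4)² + (20)² = 416.
By the tangent–radius right angle, tangent length = √(|PO|² − r²) = √367.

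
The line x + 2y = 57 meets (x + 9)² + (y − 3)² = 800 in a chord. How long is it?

Centre (−9, 3), r² = 800. Perpendicular distance d from centre to line = |−60| / √5 = 60/√5.
Chord = 2√(r² − d²) = 2·√(80) = 8√5.

8√5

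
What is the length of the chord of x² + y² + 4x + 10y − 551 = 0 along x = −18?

Centre (−2, −5), r² = 580. Perpendicular distance d from centre to line = |16| / √1 = 16.
Chord = 2√(r² − d²) = 2·√(324) = 36.

36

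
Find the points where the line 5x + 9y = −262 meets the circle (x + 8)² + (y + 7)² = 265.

Express y = (−262 − 5x)/9 and substitute into the circle:
106x² + 3286x + 23320 = 0  ⟹  x² + 31x + 220 = 0
x = −11 or x = −20, giving (−11, −23) and (−20, −18).

(−20, −18) and (−11, −23)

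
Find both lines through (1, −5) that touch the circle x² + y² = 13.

3x − 2y = 13 and 2x + 3y = −13

Let a tangent through (1, −5) have slope m. Its distance from (0, 0) must equal √13:
(−1m − (5))² = 13(m² + 1)
6m² − 5m − 6 = 0, so m = 3/2 or m = −2/3.
With m = 3/2: 3x − 2y = 13. With m = −2/3: 2x + 3y = −13.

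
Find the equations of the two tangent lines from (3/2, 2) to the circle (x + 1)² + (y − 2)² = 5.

2x + y = 5 and 2x − y = 1

Write the tangent as mx − y + (2 − m·(3/2)) = 0 and set its distance from the centre to √5:
(−5/2m − (0))² = 5(m² + 1)
m² − 4 = 0, so m = −2 or m = 2.
With m = −2: 2x + y = 5. With m = 2: 2x − y = 1.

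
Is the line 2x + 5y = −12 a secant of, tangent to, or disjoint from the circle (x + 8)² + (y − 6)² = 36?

secant

Centre (−8, 6), r² = 36. Distance² from centre to line = (26)²/29 = 676/29.
Since d² < r², the line cuts the circle twice.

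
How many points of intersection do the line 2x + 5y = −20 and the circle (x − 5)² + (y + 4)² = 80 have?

Substituting the line into the circle gives 29x² − 250x − 1375 = 0.
Discriminant = (−250)² − 4·29·(−1375) = 222000 > 0.
Two real roots: the line is a secant.

2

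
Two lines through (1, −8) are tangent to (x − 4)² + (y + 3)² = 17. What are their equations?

x − 4y = 33 and 4x + y = −4

Write the tangent as mx − y + (−8 − m·(1)) = 0 and set its distance from the centre to √17:
[m·(3) − (5)]² = 17(m² + 1)
4m² + 15m − 4 = 0, so m = 1/4 or m = −4.
With m = 1/4: x − 4y = 33. With m = −4: 4x + y = −4.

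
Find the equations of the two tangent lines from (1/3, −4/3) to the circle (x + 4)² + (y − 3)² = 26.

Write the tangent as mx − y + (−4/3 − m·(1/3)) = 0 and set its distance from the centre to √26:
[m·(−13/3) − (13/3)]² = 26(m² + 1)
5m² − 26m + 5 = 0, so m = 1/5 or m = 5.
Through (1/3, −4/3) these give x − 5y = 7 and 5x − y = 3.

x − 5y = 7 and 5x − y = 3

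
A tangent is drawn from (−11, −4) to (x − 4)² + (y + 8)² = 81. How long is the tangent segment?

Centre (4, −8), r² = 81. |PO|² = (−15)² + (4)² = 241.
The tangent meets the radius at right angles, so tangent² = |PO|² − r² = 241 − 81 = 160.

4√10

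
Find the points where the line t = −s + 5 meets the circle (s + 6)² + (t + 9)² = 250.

(−1, 6) and (9, −4)

Express t = −s + 5 and substitute into the circle:
2s² − 16s − 18 = 0  ⟹  s² − 8s − 9 = 0
s = 9 or s = −1, giving (9, −4) and (−1, 6).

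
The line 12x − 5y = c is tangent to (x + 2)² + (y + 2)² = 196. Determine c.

The line touches the circle iff its distance from (−2, −2) is 14:
|12·(−2) − 5·(−2) − c| / √169 = 14
|c − (−14)| = 14·13, so c = 168 or c = −196.

c = −196 or c = 168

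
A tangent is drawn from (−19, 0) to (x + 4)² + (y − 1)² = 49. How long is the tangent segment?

√177

With centre O = (−4, 1), |OP|² = 226 and r² = 49.
Power of the point: PT² = |PO|² − r² = 177, so PT = √177.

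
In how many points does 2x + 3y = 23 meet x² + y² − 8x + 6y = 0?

0

Substituting the line into the circle gives 13x² − 200x + 943 = 0.
Discriminant = (−200)² − 4·13·(943) = −9036 < 0.
No real roots: the line does not meet the circle.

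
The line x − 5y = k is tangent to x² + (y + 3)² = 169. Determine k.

k = 15 ± 13√26

For a tangent, require d(centre, line) = r = 13.
|1·0 − 5·(−3) − k| / √26 = 13
|k − (15)| = 13√26.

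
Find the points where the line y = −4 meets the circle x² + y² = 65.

(−7, −4) and (7, −4)

From the line, y = −4. Substituting:
x² − 49 = 0
x = 7 or x = −7, giving (7, −4) and (−7, −4).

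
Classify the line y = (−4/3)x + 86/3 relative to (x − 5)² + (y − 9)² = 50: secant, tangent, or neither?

neither

d² = (4·5 + 3·9 − (86))²/25 = 1521/25; r² = 50.
Since d² > r², the line lies outside the circle.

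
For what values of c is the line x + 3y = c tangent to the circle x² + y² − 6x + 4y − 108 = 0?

c = −3 ± 11√10

The line touches the circle iff its distance from (3, −2) is 11:
|1·3 + 3·(−2) − c| / √10 = 11
|c − (−3)| = 11√10.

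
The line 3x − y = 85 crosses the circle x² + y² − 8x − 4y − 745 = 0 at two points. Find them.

(22, −19) and (31, 8)

From the line, y = 3x − 85. Substituting:
10x² − 530x + 6820 = 0  ⟹  x² − 53x + 682 = 0
x = 31 or x = 22, giving (31, 8) and (22, −19).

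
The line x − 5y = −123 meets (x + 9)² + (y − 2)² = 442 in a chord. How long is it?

2√26

The distance from (−9, 2) to the line is 104/√26, and r² = 442.
Half the chord is √(r² − d²) = √(26), so the full chord is 2√26.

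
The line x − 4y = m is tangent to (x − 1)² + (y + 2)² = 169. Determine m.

The line touches the circle iff its distance from (1, −2) is 13:
|1·1 − 4·(−2) − m| / √17 = 13
|m − (9)| = 13√17.

m = 9 ± 13√17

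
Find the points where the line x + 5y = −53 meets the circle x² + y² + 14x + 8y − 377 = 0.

Express y = (−53 − x)/5 and substitute into the circle:
26x² + 416x − 8736 = 0  ⟹  x² + 16x − 336 = 0
x = 12 or x = −28, giving (12, −13) and (−28, −5).

(−28, −5) and (12, −13)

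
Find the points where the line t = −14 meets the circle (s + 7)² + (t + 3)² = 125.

From the line, t = −14. Substituting:
s² + 14s + 45 = 0
s = −5 or s = −9, giving (−5, −14) and (−9, −14).

(−9, −14) and (−5, −14)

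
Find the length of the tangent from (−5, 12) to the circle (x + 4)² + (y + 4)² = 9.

2√62

Centre (−4, −4), r² = 9. |PO|² = (−1)² + (16)² = 257.
Power of the point: PT² = |PO|² − r² = 248, so PT = 2√62.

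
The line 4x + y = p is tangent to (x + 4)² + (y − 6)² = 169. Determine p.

p = −10 ± 13√17

The line touches the circle iff its distance from (−4, 6) is 13:
|4·(−4) + 1·6 − p| / √17 = 13
|p − (−10)| = 13√17.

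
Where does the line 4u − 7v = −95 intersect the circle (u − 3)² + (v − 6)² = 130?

Substitute v = (95 + 4u)/7:
65u² + 130u − 3120 = 0  ⟹  u² + 2u − 48 = 0
u = 6 or u = −8, giving (6, 17) and (−8, 9).

(−8, 9) and (6, 17)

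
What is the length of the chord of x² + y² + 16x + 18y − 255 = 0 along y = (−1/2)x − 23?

16√5

Express y = (−46 − x)/2 and substitute into the circle:
5x² + 120x − 560 = 0  ⟹  x² + 24x − 112 = 0
x = 4 or x = −28, giving (4, −25) and (−28, −9).
|(4, −25) − (−28, −9)| = √((32)² + (−16)²) = 16√5.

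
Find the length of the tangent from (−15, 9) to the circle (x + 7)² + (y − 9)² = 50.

√14

Centre (−7, 9), r² = 50. |PO|² = (−8)² + (0)² = 64.
By the tangent–radius right angle, tangent length = √(|PO|² − r²) = √14.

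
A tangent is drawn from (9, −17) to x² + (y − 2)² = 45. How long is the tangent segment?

With centre O = (0, 2), |OP|² = 442 and r² = 45.
Power of the point: PT² = |PO|² − r² = 397, so PT = √397.

√397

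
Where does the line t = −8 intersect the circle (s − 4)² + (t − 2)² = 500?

From the line, t = −8. Substituting:
s² − 8s − 384 = 0
s = 24 or s = −16, giving (24, −8) and (−16, −8).

(−16, −8) and (24, −8)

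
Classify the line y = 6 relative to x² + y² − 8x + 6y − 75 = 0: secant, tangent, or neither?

secant

Substituting the line into the circle gives x² − 8x − 3 = 0.
Δ = 64 − (−12) = 76.
Two real roots: the line is a secant.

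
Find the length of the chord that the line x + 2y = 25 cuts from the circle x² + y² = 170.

Substitute y = (25 − x)/2:
5x² − 50x − 55 = 0  ⟹  x² − 10x − 11 = 0
x = 11 or x = −1, giving (11, 7) and (−1, 13).
|(11, 7) − (−1, 13)| = √((12)² + (−6)²) = 6√5.

6√5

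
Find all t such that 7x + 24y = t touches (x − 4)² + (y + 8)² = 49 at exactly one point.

t = −339 or t = 11

For a tangent, require d(centre, line) = r = 7.
|7·4 + 24·(−8) − t| / √625 = 7
|t − (−164)| = 7·25, so t = 11 or t = −339.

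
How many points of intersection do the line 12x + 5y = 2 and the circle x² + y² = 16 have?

2

d² = (12·0 + 5·0 − (2))²/169 = 4/169; r² = 16.
Since d² < r², the line cuts the circle twice.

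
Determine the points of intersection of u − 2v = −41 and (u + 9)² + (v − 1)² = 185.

(−17, 12) and (−13, 14)

Express v = (41 + u)/2 and substitute into the circle:
5u² + 150u + 1105 = 0  ⟹  u² + 30u + 221 = 0
u = −13 or u = −17, giving (−13, 14) and (−17, 12).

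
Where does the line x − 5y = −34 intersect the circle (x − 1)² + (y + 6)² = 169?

(−4, 6) and (1, 7)

Substitute y = (34 + x)/5:
26x² + 78x − 104 = 0  ⟹  x² + 3x − 4 = 0
x = 1 or x = −4, giving (1, 7) and (−4, 6).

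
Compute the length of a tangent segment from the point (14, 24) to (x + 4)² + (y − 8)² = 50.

√530

Centre (−4, 8), r² = 50. |PO|² = (18)² + (16)² = 580.
Power of the point: PT² = |PO|² − r² = 530, so PT = √530.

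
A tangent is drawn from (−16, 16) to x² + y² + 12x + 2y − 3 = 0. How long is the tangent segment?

√349

Centre (−6, −1), r² = 40. |PO|² = (−10)² + (17)² = 389.
Power of the point: PT² = |PO|² − r² = 349, so PT = √349.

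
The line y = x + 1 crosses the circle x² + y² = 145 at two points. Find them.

Express y = x + 1 and substitute into the circle:
2x² + 2x − 144 = 0  ⟹  x² + x − 72 = 0
x = 8 or x = −9, giving (8, 9) and (−9, −8).

(−9, −8) and (8, 9)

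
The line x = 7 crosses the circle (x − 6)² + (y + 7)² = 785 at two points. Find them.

(7, −35) and (7, 21)

The line gives x = 7. Substituting into the circle:
y² + 14y − 735 = 0
y = 21 or y = −35, giving (7, 21) and (7, −35).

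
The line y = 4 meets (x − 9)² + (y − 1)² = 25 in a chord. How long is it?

8

Centre (9, 1), r² = 25. Perpendicular distance d from centre to line = |−3| / √1 = 3.
Half the chord is √(r² − d²) = √(16), so the full chord is 8.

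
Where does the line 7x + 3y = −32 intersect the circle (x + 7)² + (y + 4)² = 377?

(−11, 15) and (4, −20)

From the line, y = (−32 − 7x)/3. Substituting:
58x² + 406x − 2552 = 0  ⟹  x² + 7x − 44 = 0
x = 4 or x = −11, giving (4, −20) and (−11, 15).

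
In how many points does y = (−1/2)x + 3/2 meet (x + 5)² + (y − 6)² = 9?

2

Substituting the line into the circle gives 5x² + 58x + 145 = 0.
Discriminant = (58)² − 4·5·(145) = 464 > 0.
Two real roots: the line is a secant.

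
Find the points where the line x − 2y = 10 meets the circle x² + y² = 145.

Express y = (−10 + x)/2 and substitute into the circle:
5x² − 20x − 480 = 0  ⟹  x² − 4x − 96 = 0
x = 12 or x = −8, giving (12, 1) and (−8, −9).

(−8, −9) and (12, 1)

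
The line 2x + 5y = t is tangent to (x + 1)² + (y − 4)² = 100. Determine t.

t = 18 ± 10√29

For a tangent, require d(centre, line) = r = 10.
|2·(−1) + 5·4 − t| / √29 = 10
|t − (18)| = 10√29.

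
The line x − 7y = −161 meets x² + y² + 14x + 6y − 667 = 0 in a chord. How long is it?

From the line, y = (161 + x)/7. Substituting:
50x² + 1050x = 0  ⟹  x² + 21x = 0
x = 0 or x = −21, giving (0, 23) and (−21, 20).
Chord length = distance between (0, 23) and (−21, 20) = √450 = 15√2.

15√2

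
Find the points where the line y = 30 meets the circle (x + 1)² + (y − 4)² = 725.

(−8, 30) and (6, 30)

Substitute y = 30:
x² + 2x − 48 = 0
x = 6 or x = −8, giving (6, 30) and (−8, 30).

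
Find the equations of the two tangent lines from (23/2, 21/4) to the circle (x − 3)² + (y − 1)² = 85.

Let a tangent through (23/2, 21/4) have slope m. Its distance from (3, 1) must equal √85:
(−17/2m − (−17/4))² = 85(m² + 1)
12m² + 68m + 63 = 0, so m = −9/2 or m = −7/6.
With m = −9/2: 9x + 2y = 114. With m = −7/6: 7x + 6y = 112.

9x + 2y = 114 and 7x + 6y = 112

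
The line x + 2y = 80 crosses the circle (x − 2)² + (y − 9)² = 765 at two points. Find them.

(8, 36) and (20, 30)

Substitute y = (80 − x)/2:
5x² − 140x + 800 = 0  ⟹  x² − 28x + 160 = 0
x = 20 or x = 8, giving (20, 30) and (8, 36).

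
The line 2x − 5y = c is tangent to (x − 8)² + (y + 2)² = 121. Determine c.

For a tangent, require d(centre, line) = r = 11.
|2·8 − 5·(−2) − c| / √29 = 11
|c − (26)| = 11√29.

c = 26 ± 11√29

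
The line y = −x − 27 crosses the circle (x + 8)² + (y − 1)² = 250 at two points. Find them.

From the line, y = −x − 27. Substituting:
2x² + 72x + 598 = 0  ⟹  x² + 36x + 299 = 0
x = −13 or x = −23, giving (−13, −14) and (−23, −4).

(−23, −4) and (−13, −14)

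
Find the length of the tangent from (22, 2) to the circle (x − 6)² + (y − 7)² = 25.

With centre O = (6, 7), |OP|² = 281 and r² = 25.
The tangent meets the radius at right angles, so tangent² = |PO|² − r² = 281 − 25 = 256.

16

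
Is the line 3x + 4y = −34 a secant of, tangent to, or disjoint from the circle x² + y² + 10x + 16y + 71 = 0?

Centre (−5, −8), r² = 18. Distance² from centre to line = (−13)²/25 = 169/25.
Since d² < r², the line cuts the circle twice.

secant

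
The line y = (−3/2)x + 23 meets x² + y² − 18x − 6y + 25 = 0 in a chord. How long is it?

4√13

The distance from (9, 3) to the line is 13/√13, and r² = 65.
Chord = 2√(r² − d²) = 2·√(52) = 4√13.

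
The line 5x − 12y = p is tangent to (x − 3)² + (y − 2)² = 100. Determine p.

p = −139 or p = 121

For a tangent, require d(centre, line) = r = 10.
|5·3 − 12·2 − p| / √169 = 10
|p − (−9)| = 10·13, so p = 121 or p = −139.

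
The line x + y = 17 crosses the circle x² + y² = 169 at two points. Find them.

(5, 12) and (12, 5)

Express y = −x + 17 and substitute into the circle:
2x² − 34x + 120 = 0  ⟹  x² − 17x + 60 = 0
x = 12 or x = 5, giving (12, 5) and (5, 12).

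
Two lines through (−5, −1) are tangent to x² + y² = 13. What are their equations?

Write the tangent as mx − y + (−1 − m·(−5)) = 0 and set its distance from the centre to √13:
[m·(5) − (1)]² = 13(m² + 1)
6m² − 5m − 6 = 0, so m = 3/2 or m = −2/3.
Through (−5, −1) these give 3x − 2y = −13 and 2x + 3y = −13.

3x − 2y = −13 and 2x + 3y = −13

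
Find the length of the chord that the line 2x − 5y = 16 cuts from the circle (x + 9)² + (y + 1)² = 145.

4√29

Centre (−9, −1), r² = 145. Perpendicular distance d from centre to line = |−29| / √29 = 29/√29.
Half the chord is √(r² − d²) = √(116), so the full chord is 4√29.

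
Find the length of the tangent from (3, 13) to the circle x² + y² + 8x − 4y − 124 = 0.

Centre (−4, 2), r² = 144. |PO|² = (7)² + (11)² = 170.
The tangent meets the radius at right angles, so tangent² = |PO|² − r² = 170 − 144 = 26.

√26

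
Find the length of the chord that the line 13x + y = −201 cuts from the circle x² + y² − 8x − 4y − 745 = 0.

Centre (4, 2), r² = 765. Perpendicular distance d from centre to line = |255| / √170 = 255/√170.
Half the chord is √(r² − d²) = √(765/2), so the full chord is 3√170.

3√170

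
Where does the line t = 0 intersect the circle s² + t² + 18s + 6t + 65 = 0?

(−13, 0) and (−5, 0)

Substitute t = 0:
s² + 18s + 65 = 0
s = −5 or s = −13, giving (−5, 0) and (−13, 0).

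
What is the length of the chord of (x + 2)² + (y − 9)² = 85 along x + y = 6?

Centre (−2, 9), r² = 85. Perpendicular distance d from centre to line = |1| / √2 = 1/√2.
Half the chord is √(r² − d²) = √(169/2), so the full chord is 13√2.

13√2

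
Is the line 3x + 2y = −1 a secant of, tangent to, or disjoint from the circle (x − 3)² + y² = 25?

d² = (3·3 + 2·0 − (−1))²/13 = 100/13; r² = 25.
Since d² < r², the line cuts the circle twice.

secant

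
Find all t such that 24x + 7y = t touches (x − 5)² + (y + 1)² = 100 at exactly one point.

For a tangent, require d(centre, line) = r = 10.
|24·5 + 7·(−1) − t| / √625 = 10
|t − (113)| = 10·25, so t = 363 or t = −137.

t = −137 or t = 363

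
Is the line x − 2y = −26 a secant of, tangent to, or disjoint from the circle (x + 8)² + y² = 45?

disjoint

Centre (−8, 0), r² = 45. Distance² from centre to line = (18)²/5 = 324/5.
Since d² > r², the line lies outside the circle.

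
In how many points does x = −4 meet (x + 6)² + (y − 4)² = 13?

2

Substituting the line into the circle gives y² − 8y + 7 = 0.
Discriminant = (−8)² − 4·1·(7) = 36 > 0.
Two real roots: the line is a secant.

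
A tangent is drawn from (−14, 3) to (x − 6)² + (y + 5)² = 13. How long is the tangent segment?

The centre is (6, −5) and r = √13. The square of the distance from P to the centre is 400 + 64 = 464.
Power of the point: PT² = |PO|² − r² = 451, so PT = √451.

√451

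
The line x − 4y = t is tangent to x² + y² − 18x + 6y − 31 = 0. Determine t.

t = 21 ± 11√17

Tangency holds when the distance from the centre (9, −3) to the line equals the radius 11:
|1·9 − 4·(−3) − t| / √17 = 11
|t − (21)| = 11√17.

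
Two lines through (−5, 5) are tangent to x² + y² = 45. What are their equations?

2x − y = −15 and x − 2y = −15

A line y − (5) = m(x − (−5)) is tangent when its distance from (0, 0) is 3√5:
[m·(5) − (−5)]² = 45(m² + 1)
2m² − 5m + 2 = 0, so m = 2 or m = 1/2.
With m = 2: 2x − y = −15. With m = 1/2: x − 2y = −15.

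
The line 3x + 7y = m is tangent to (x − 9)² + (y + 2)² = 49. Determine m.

The line touches the circle iff its distance from (9, −2) is 7:
|3·9 + 7·(−2) − m| / √58 = 7
|m − (13)| = 7√58.

m = 13 ± 7√58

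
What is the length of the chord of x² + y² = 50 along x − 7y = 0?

From the line, y = (x)/7. Substituting:
50x² − 2450 = 0  ⟹  x² − 49 = 0
x = 7 or x = −7, giving (7, 1) and (−7, −1).
Chord length = distance between (7, 1) and (−7, −1) = √200 = 10√2.

10√2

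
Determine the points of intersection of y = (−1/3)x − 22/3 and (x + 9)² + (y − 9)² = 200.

(−19, −1) and (−7, −5)

Substitute y = (−22 − x)/3:
10x² + 260x + 1330 = 0  ⟹  x² + 26x + 133 = 0
x = −7 or x = −19, giving (−7, −5) and (−19, −1).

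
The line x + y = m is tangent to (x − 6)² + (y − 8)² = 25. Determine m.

m = 14 ± 5√2

Tangency holds when the distance from the centre (6, 8) to the line equals the radius 5:
|1·6 + 1·8 − m| / √2 = 5
|m − (14)| = 5√2.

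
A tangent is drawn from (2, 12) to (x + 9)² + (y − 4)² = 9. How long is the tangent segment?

Centre (−9, 4), r² = 9. |PO|² = (11)² + (8)² = 185.
By the tangent–radius right angle, tangent length = √(|PO|² − r²) = √176 = 4√11.

4√11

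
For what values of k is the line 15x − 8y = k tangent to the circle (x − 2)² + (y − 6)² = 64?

Tangency holds when the distance from the centre (2, 6) to the line equals the radius 8:
|15·2 − 8·6 − k| / √289 = 8
|k − (−18)| = 8·17, so k = 118 or k = −154.

k = −154 or k = 118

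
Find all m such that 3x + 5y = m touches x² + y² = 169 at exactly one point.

Tangency holds when the distance from the centre (0, 0) to the line equals the radius 13:
|3·0 + 5·0 − m| / √34 = 13
|m| = 13√34.

m = ±13√34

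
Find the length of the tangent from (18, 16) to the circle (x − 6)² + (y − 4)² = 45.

The centre is (6, 4) and r = 3√5. The square of the distance from P to the centre is 144 + 144 = 288.
By the tangent–radius right angle, tangent length = √(|PO|² − r²) = √243 = 9√3.

9√3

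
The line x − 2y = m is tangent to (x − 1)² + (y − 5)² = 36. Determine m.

m = −9 ± 6√5

The line touches the circle iff its distance from (1, 5) is 6:
|1·1 − 2·5 − m| / √5 = 6
|m − (−9)| = 6√5.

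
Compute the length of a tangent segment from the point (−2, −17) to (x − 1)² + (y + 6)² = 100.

√30

Centre (1, −6), r² = 100. |PO|² = (−3)² + (−11)² = 130.
Power of the point: PT² = |PO|² − r² = 30, so PT = √30.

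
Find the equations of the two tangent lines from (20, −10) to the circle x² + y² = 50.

Let a tangent through (20, −10) have slope m. Its distance from (0, 0) must equal 5√2:
(−20m − (10))² = 50(m² + 1)
7m² + 8m + 1 = 0, so m = −1 or m = −1/7.
With m = −1: x + y = 10. With m = −1/7: x + 7y = −50.

x + y = 10 and x + 7y = −50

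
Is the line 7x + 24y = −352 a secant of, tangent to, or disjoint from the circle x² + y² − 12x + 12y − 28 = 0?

d² = (7·6 + 24·(−6) − (−352))²/625 = 100; r² = 100.
Since d² = r², the line is tangent.

tangent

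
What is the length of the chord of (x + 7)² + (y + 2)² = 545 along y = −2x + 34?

The distance from (−7, −2) to the line is 50/√5, and r² = 545.
Half the chord is √(r² − d²) = √(45), so the full chord is 6√5.

6√5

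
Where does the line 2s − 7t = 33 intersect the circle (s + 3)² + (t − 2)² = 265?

(−15, −9) and (13, −1)

Express t = (−33 + 2s)/7 and substitute into the circle:
53s² + 106s − 10335 = 0  ⟹  s² + 2s − 195 = 0
s = 13 or s = −15, giving (13, −1) and (−15, −9).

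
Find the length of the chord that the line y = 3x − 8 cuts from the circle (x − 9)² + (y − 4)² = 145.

Centre (9, 4), r² = 145. Perpendicular distance d from centre to line = |15| / √10 = 15/√10.
Half the chord is √(r² − d²) = √(245/2), so the full chord is 7√10.

7√10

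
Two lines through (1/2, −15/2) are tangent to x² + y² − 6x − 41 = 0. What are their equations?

x + y = −7 and x − 7y = 53

Write the tangent as mx − y + (−15/2 − m·(1/2)) = 0 and set its distance from the centre to 5√2:
(5/2m − (15/2))² = 50(m² + 1)
7m² + 6m − 1 = 0, so m = −1 or m = 1/7.
With m = −1: x + y = −7. With m = 1/7: x − 7y = 53.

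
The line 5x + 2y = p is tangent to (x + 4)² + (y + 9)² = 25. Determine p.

p = −38 ± 5√29

Tangency holds when the distance from the centre (−4, −9) to the line equals the radius 5:
|5·(−4) + 2·(−9) − p| / √29 = 5
|p − (−38)| = 5√29.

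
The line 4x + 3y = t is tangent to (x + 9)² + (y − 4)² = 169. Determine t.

t = −89 or t = 41

For a tangent, require d(centre, line) = r = 13.
|4·(−9) + 3·4 − t| / √25 = 13
|t − (−24)| = 13·5, so t = 41 or t = −89.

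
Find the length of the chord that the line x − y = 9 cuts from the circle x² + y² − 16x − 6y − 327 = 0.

Centre (8, 3), r² = 400. Perpendicular distance d from centre to line = |−4| / √2 = 4/√2.
Chord = 2√(r² − d²) = 2·√(392) = 28√2.

28√2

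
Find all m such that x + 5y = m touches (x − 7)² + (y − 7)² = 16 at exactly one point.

m = 42 ± 4√26

For a tangent, require d(centre, line) = r = 4.
|1·7 + 5·7 − m| / √26 = 4
|m − (42)| = 4√26.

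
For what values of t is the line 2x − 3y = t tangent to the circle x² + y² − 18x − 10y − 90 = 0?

For a tangent, require d(centre, line) = r = 14.
|2·9 − 3·5 − t| / √13 = 14
|t − (3)| = 14√13.

t = 3 ± 14√13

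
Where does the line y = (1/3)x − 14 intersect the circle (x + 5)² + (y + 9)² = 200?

(−15, −19) and (9, −11)

Express y = (−42 + x)/3 and substitute into the circle:
10x² + 60x − 1350 = 0  ⟹  x² + 6x − 135 = 0
x = 9 or x = −15, giving (9, −11) and (−15, −19).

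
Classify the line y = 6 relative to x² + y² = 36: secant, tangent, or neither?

tangent

Substituting the line into the circle gives x² = 0.
Discriminant = (0)² − 4·1·(0) = 0.
A repeated root: the line is tangent.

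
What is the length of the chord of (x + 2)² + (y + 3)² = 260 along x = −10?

The line gives x = −10. Substituting into the circle:
y² + 6y − 187 = 0
y = 11 or y = −17, giving (−10, 11) and (−10, −17).
Chord length = distance between (−10, 11) and (−10, −17) = √784 = 28.

28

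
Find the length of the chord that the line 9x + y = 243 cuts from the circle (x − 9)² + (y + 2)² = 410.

2√82

The distance from (9, −2) to the line is 164/√82, and r² = 410.
Half the chord is √(r² − d²) = √(82), so the full chord is 2√82.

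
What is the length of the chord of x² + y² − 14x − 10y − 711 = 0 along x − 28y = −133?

2√785

The distance from (7, 5) to the line is 0/√785, and r² = 785.
Half the chord is √(r² − d²) = √(785), so the full chord is 2√785.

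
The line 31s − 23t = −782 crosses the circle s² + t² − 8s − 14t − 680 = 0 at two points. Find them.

From the line, t = (782 + 31s)/23. Substituting:
1490s² + 34270s = 0  ⟹  s² + 23s = 0
s = 0 or s = −23, giving (0, 34) and (−23, 3).

(−23, 3) and (0, 34)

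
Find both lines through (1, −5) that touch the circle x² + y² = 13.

Write the tangent as mx − y + (−5 − m·(1)) = 0 and set its distance from the centre to √13:
[m·(−1) − (5)]² = 13(m² + 1)
6m² − 5m − 6 = 0, so m = −2/3 or m = 3/2.
Through (1, −5) these give 2x + 3y = −13 and 3x − 2y = 13.

2x + 3y = −13 and 3x − 2y = 13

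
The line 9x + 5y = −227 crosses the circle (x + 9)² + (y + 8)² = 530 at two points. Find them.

(−28, 5) and (−8, −31)

Substitute y = (−227 − 9x)/5:
106x² + 3816x + 23744 = 0  ⟹  x² + 36x + 224 = 0
x = −8 or x = −28, giving (−8, −31) and (−28, 5).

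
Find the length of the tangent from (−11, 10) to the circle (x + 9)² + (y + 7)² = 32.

Centre (−9, −7), r² = 32. |PO|² = (−2)² + (17)² = 293.
The tangent meets the radius at right angles, so tangent² = |PO|² − r² = 293 − 32 = 261.

3√29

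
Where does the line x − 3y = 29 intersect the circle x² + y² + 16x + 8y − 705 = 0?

(−31, −20) and (20, −3)

Express y = (−29 + x)/3 and substitute into the circle:
10x² + 110x − 6200 = 0  ⟹  x² + 11x − 620 = 0
x = 20 or x = −31, giving (20, −3) and (−31, −20).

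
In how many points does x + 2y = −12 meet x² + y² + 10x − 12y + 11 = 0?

0

d² = (1·(−5) + 2·6 − (−12))²/5 = 361/5; r² = 50.
Since d² > r², the line lies outside the circle.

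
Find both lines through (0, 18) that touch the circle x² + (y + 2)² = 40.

3x + y = 18 and 3x − y = −18

Let a tangent through (0, 18) have slope m. Its distance from (0, −2) must equal 2√10:
(0m − (−20))² = 40(m² + 1)
m² − 9 = 0, so m = −3 or m = 3.
With m = −3: 3x + y = 18. With m = 3: 3x − y = −18.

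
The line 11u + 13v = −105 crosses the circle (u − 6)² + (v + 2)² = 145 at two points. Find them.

(−6, −3) and (7, −14)

Express v = (−105 − 11u)/13 and substitute into the circle:
290u² − 290u − 12180 = 0  ⟹  u² − u − 42 = 0
u = 7 or u = −6, giving (7, −14) and (−6, −3).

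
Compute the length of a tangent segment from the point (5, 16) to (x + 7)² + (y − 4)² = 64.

4√14

The centre is (−7, 4) and r = 8. The square of the distance from P to the centre is 144 + 144 = 288.
By the tangent–radius right angle, tangent length = √(|PO|² − r²) = √224 = 4√14.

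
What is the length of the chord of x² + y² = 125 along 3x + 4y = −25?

20

From the line, y = (−25 − 3x)/4. Substituting:
25x² + 150x − 1375 = 0  ⟹  x² + 6x − 55 = 0
x = 5 or x = −11, giving (5, −10) and (−11, 2).
|(5, −10) − (−11, 2)| = √((16)² + (−12)²) = 20.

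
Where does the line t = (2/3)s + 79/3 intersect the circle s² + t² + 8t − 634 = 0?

(−17, 15) and (−11, 19)

Substitute t = (79 + 2s)/3:
13s² + 364s + 2431 = 0  ⟹  s² + 28s + 187 = 0
s = −11 or s = −17, giving (−11, 19) and (−17, 15).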